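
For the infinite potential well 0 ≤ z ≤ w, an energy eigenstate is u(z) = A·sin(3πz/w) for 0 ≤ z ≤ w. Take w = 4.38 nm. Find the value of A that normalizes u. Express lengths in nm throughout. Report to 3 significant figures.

The normalization condition is ∫|u|² dz = 1 from 0 to w.
Using sin²θ = (1 − cos 2θ)/2, the integral (without the A² prefactor) comes out to w/2.
Substituting w = 4.38 gives A² = 0.4566, so A = 0.6757.

A ≈ 0.676 nm^(-1/2)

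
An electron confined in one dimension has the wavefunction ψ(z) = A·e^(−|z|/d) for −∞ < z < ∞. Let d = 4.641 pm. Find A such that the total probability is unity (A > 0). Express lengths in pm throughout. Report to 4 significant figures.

Normalization requires ∫|ψ|² dz = 1, integrated from −∞ to ∞.
With ψ = A·e^(−|z|/d), the integral evaluates to A²·[d].
Setting this equal to 1 gives A² = 1/(d).
Plugging in d = 4.641 yields A = 0.46419.

A ≈ 0.4642 pm^(-1/2)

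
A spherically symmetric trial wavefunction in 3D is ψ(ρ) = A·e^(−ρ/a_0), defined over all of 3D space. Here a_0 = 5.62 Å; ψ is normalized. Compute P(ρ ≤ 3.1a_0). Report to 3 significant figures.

Integrate the radial probability density 4πρ²|ψ|² over ρ ≤ 3.1a_0.
The full normalization integral is A²·[π·a_0^3] = 1, fixing A².
In terms of u = ρ/a_0 (A², 4π and the length scale all cancel between numerator and denominator), P = [∫_{0}^{3.1} u^2·e^(-2·u) du] / [∫_{0}^{∞} u^2·e^(-2·u) du].
An antiderivative of u^2·e^(-2·u) is -(2·u^2 + 2·u + 1)·e^(-2·u)/4; evaluating from 0 to 3.1 gives 1/4 - 1321·e^(-31/5)/200, while the full integral is 1/4.
The region integral divided by the full integral gives P = 0.9464.

P ≈ 0.946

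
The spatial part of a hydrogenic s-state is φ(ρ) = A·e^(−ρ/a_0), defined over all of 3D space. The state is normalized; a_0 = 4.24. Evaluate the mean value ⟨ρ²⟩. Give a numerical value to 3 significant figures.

⟨ρ^2⟩ ≈ 53.9

By definition ⟨ρ²⟩ = ∫ ρ^2 |φ(ρ)|² 4πρ² dρ.
Using ∫₀^∞ ρⁿ e^(−αρ) dρ = n!/αⁿ⁺¹, the ratio of the moment integral to the normalization integral gives ⟨ρ²⟩ = 3·a_0^2.
With a_0 = 4.24, ⟨ρ^2⟩ = 53.93.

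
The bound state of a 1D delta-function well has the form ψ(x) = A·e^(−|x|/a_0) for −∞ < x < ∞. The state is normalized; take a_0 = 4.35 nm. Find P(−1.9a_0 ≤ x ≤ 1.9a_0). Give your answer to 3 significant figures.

P ≈ 0.978

|ψ|² is the probability density, so P = ∫_{−1.9a_0}^{1.9a_0} |ψ|² dx.
With A² fixed by ∫|ψ|² = 1, i.e. A² = (a_0)^(−1), substitute and integrate.
By symmetry take twice the x ≥ 0 contribution in numerator and denominator; the 2's cancel. Substituting u = x/a_0, A² and the length scale cancel in the ratio: P = ∫_{0}^{1.9} e^(-2·u) du / ∫_{0}^{∞} e^(-2·u) du.
With ∫ e^(-2·u) du = -e^(-2·u)/2 + C, the region integral is 1/2 - e^(-19/5)/2 and the full one is 1/2.
Evaluating gives P = 0.9776.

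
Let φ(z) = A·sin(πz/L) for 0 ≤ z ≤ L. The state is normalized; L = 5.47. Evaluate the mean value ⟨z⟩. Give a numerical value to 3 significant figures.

⟨z⟩ ≈ 2.74

By definition ⟨z⟩ = ∫ z |φ(z)|² dz.
With ∫₀^L sin²(nπz/L) dz = L/2, since the A² factors cancel between numerator and denominator, ⟨z⟩ = L/2.
With L = 5.47, ⟨z⟩ = 2.735.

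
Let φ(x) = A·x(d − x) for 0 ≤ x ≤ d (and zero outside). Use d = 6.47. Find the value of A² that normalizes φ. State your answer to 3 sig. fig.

A^2 ≈ 0.00265

We need A² ∫|f|² dx = 1, taking the integral from 0 to d.
Expanding the polynomial and integrating term by term, with φ = A·x(d − x), the integral evaluates to A²·[d^5/30].
Hence A² = 1/[d^5/30].
Substituting d = 6.47 gives A² = 0.002646, so A = 0.05144.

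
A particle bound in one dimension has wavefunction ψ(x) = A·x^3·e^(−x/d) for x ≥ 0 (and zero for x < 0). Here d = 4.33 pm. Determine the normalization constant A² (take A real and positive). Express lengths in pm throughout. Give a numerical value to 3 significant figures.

A^2 ≈ 0.00000623 pm^(-7)

The normalization condition is ∫|ψ|² dx = 1 from 0 to ∞.
With ∫₀^∞ x^6 e^(−αx) dx = 6!/α^7, with ψ = A·x^3·e^(−x/d), the integral evaluates to A²·[45·d^7/8].
Hence A² = 1/[45·d^7/8].
Plugging in d = 4.33 yields A = 0.002496.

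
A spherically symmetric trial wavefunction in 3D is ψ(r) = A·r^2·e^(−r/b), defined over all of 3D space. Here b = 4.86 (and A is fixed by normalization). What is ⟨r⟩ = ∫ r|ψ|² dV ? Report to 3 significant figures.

By definition ⟨r⟩ = ∫ r |ψ(r)|² 4πr² dr.
Recall ∫₀^∞ r^m e^(−r/β) dr = m!·β^(m+1), the ratio of the moment integral to the normalization integral gives ⟨r⟩ = 7·b/2.
With b = 4.86, ⟨r⟩ = 17.01.

⟨r⟩ ≈ 17.0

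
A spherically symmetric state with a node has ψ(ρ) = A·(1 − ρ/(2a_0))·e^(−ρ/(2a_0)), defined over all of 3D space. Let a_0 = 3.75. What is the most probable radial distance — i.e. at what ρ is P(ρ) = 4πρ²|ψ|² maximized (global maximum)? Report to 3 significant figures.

ρ ≈ 19.6

Differentiate P(ρ) = 4πρ²|ψ|² with respect to ρ and set to zero.
This gives ρ = a_0·(√(5) + 3).
With a_0 = 3.75, the most probable radial distance is 19.64.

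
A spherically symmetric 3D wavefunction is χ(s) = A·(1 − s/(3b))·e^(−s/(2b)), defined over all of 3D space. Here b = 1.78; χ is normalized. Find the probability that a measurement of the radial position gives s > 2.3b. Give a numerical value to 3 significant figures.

Integrate the radial probability density 4πs²|χ|² over s > 2.3b.
Normalization gives A² = 1/(8·π·b^3/3).
Substituting u = s/b, A², 4π and the length scale all cancel in the ratio: P = ∫_{2.3}^{∞} u^2·(1 - u/3)^2·e^(-u) du / ∫_{0}^{∞} u^2·(1 - u/3)^2·e^(-u) du.
Using ∫ u^2·(1 - u/3)^2·e^(-u) du = (-u^4 + 2·u^3 - 3·u^2 - 6·u - 6)·e^(-u)/9, the numerator is ≈ 0.43802 and the denominator is 2/3.
This evaluates to P = 0.6570.

P ≈ 0.657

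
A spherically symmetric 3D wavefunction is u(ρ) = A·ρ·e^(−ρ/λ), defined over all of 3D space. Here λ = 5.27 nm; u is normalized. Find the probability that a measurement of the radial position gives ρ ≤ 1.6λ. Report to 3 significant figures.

P = ∫ |u|² 4πρ² dρ over ρ ≤ 1.6λ.
A² is fixed by ∫₀^∞ 4πρ²|u|² dρ = 1, i.e. A² = (3·π·λ^5)^(−1).
Let t = ρ/λ; then A², 4π and the length scale all cancel, so P = ∫_{0}^{1.6} t^4·e^(-2·t) dt ÷ ∫_{0}^{∞} t^4·e^(-2·t) dt.
An antiderivative of t^4·e^(-2·t) is -(t^4/2 + t^3 + 3·t^2/2 + 3·t/2 + 3/4)·e^(-2·t); evaluating from 0 to 1.6 gives ≈ 0.16454, while the full integral is 3/4.
Taking the ratio yields P = 0.2194.

P ≈ 0.219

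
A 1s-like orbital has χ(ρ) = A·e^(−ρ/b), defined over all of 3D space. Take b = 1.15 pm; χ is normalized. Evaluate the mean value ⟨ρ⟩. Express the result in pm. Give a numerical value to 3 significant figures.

The expectation value is the |χ|²-weighted average of ρ: ∫ ρ|χ|² 4πρ² dρ.
Using ∫₀^∞ ρⁿ e^(−αρ) dρ = n!/αⁿ⁺¹, evaluating both integrals, ⟨ρ⟩ = 3·b/2.
With b = 1.15, ⟨ρ⟩ = 1.725.

⟨ρ⟩ ≈ 1.73 pm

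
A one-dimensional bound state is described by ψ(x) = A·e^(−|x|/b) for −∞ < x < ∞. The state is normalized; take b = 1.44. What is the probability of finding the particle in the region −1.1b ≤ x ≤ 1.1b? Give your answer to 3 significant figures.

The probability is P = ∫ |ψ|² dx over [−1.1b, 1.1b].
The normalization integral ∫|ψ|²dx over the whole domain equals b·A², and A² cancels in the ratio.
Both integrals are even about x = 0, so only the x ≥ 0 halves are needed (the factors of 2 cancel). In terms of u = x/b (A² and the length scale cancel between numerator and denominator), P = [∫_{0}^{1.1} e^(-2·u) du] / [∫_{0}^{∞} e^(-2·u) du].
Using ∫ e^(-2·u) du = -e^(-2·u)/2, the numerator is 1/2 - e^(-11/5)/2 and the denominator is 1/2.
The result is P = 0.8892.

P ≈ 0.889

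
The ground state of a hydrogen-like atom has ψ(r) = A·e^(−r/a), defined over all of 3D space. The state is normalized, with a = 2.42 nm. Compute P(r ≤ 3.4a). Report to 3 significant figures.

With dV = 4πr²dr, the probability is ∫|ψ|² dV over r ≤ 3.4a.
The full normalization integral is A²·[π·a^3] = 1, fixing A².
Substituting u = r/a, A², 4π and the length scale all cancel in the ratio: P = ∫_{0}^{3.4} u^2·e^(-2·u) du / ∫_{0}^{∞} u^2·e^(-2·u) du.
With ∫ u^2·e^(-2·u) du = -(2·u^2 + 2·u + 1)·e^(-2·u)/4 + C, the region integral is 1/4 - 773·e^(-34/5)/100 and the full one is 1/4.
The region integral divided by the full integral gives P = 0.9656.

P ≈ 0.966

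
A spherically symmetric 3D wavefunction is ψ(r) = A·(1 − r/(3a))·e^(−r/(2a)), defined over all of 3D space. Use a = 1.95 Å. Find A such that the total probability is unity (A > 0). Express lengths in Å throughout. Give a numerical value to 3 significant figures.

A ≈ 0.127 Å^(-3/2)

Require ∫ |ψ|² 4πr² dr = 1 over the whole domain.
In 3D with spherical symmetry the volume element is 4πr² dr.
With ∫₀^∞ r^4 e^(−αr) dr = 4!/α^5, carrying out the integral gives A² · 8·π·a^3/3.
So A² = (8·π·a^3/3)^(−1).
Plugging in a = 1.95 yields A = 0.1269.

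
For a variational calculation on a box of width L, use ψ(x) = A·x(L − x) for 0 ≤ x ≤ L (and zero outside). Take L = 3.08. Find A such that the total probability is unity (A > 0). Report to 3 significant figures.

A ≈ 0.329

The normalization condition is ∫|ψ|² dx = 1 from 0 to L.
Expanding the polynomial and integrating term by term, ∫|ψ|² dx = A²·(L^5/30).
So A² = (L^5/30)^(−1).
With L = 3.08: A² = 0.1082 and A = 0.3290.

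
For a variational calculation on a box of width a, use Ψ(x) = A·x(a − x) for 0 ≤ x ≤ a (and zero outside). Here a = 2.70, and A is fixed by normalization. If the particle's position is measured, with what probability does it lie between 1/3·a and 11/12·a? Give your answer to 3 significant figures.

P ≈ 0.785

P = ∫_{1/3·a}^{11/12·a} |Ψ(x)|² dx.
Since A² = 1/(a^5/30), this is the region integral divided by the full normalization integral.
Let u = x/a; then A² and the length scale cancel, so P = ∫_{1/3}^{11/12} u^2·(1 - u)^2 du ÷ ∫_{0}^{1} u^2·(1 - u)^2 du.
With ∫ u^2·(1 - u)^2 du = u^3·(6·u^2 - 15·u + 10)/30 + C, the region integral is ≈ 0.026168 and the full one is 1/30.
The result is P = 0.7850.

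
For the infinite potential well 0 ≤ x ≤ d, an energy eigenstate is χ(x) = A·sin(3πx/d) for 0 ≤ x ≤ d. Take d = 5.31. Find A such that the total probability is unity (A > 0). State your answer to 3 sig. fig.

A ≈ 0.614

We need A² ∫|f|² dx = 1, taking the integral from 0 to d.
Using sin²θ = (1 − cos 2θ)/2, carrying out the integral gives A² · d/2.
With d = 5.31: A² = 0.3766 and A = 0.6137.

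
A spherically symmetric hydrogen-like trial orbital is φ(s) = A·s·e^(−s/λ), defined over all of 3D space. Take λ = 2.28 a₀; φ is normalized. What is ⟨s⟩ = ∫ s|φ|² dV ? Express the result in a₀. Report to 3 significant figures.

The expectation value is the |φ|²-weighted average of s: ∫ s|φ|² 4πs² ds.
Using ∫₀^∞ sⁿ e^(−αs) ds = n!/αⁿ⁺¹, evaluating both integrals, ⟨s⟩ = 5·λ/2.
Putting λ = 2.28 gives 5.700.

⟨s⟩ ≈ 5.70 a₀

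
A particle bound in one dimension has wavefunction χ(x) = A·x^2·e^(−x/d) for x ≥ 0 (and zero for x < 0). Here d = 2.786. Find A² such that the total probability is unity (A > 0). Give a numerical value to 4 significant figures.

A^2 ≈ 0.007944

Normalization requires ∫|χ|² dx = 1, integrated from 0 to ∞.
With ∫₀^∞ x^4 e^(−αx) dx = 4!/α^5, the integral (without the A² prefactor) comes out to 3·d^5/4.
So A² = (3·d^5/4)^(−1).
Plugging in d = 2.786 yields A = 0.089128.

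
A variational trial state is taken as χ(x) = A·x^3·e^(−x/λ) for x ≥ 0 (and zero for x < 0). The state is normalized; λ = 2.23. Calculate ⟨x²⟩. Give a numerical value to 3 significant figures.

⟨x^2⟩ ≈ 69.6

The expectation value is the |χ|²-weighted average of x^2: ∫ x^2|χ|² dx.
The ratio of the moment integral to the normalization integral gives ⟨x²⟩ = 14·λ^2.
Putting λ = 2.23 gives 69.62.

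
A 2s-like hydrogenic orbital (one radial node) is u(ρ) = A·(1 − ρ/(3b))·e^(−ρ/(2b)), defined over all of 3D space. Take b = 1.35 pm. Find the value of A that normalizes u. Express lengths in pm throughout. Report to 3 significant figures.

A ≈ 0.220 pm^(-3/2)

The normalization condition is ∫|u|² 4πρ² dρ = 1 from 0 to ∞.
(Spherical symmetry: dV = 4πρ² dρ.)
Carrying out the integral gives A² · 8·π·b^3/3.
With b = 1.35: A² = 0.04852 and A = 0.2203.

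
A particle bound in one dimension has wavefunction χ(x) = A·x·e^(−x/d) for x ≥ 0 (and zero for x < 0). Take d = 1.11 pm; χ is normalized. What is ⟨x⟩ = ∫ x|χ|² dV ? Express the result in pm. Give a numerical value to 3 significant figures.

The expectation value is the |χ|²-weighted average of x: ∫ x|χ|² dx.
Since the A² factors cancel between numerator and denominator, ⟨x⟩ = 3·d/2.
Putting d = 1.11 gives 1.665.

⟨x⟩ ≈ 1.67 pm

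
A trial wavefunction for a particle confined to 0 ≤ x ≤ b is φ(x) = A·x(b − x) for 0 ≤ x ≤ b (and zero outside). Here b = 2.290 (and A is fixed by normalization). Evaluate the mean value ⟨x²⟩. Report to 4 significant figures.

By definition ⟨x²⟩ = ∫ x^2 |φ(x)|² dx.
The ratio of the moment integral to the normalization integral gives ⟨x²⟩ = 2·b^2/7.
Putting b = 2.290 gives 1.4983.

⟨x^2⟩ ≈ 1.498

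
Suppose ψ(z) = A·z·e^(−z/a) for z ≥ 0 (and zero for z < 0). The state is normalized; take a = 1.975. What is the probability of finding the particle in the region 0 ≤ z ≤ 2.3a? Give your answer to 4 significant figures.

P ≈ 0.8374

|ψ|² is the probability density, so P = ∫_{0}^{2.3a} |ψ|² dz.
With A² fixed by ∫|ψ|² = 1, i.e. A² = (a^3/4)^(−1), substitute and integrate.
In terms of u = z/a (A² and the length scale cancel between numerator and denominator), P = [∫_{0}^{2.3} u^2·e^(-2·u) du] / [∫_{0}^{∞} u^2·e^(-2·u) du].
With ∫ u^2·e^(-2·u) du = -(2·u^2 + 2·u + 1)·e^(-2·u)/4 + C, the region integral is 1/4 - 809·e^(-23/5)/200 and the full one is 1/4.
This works out to P = 0.83736.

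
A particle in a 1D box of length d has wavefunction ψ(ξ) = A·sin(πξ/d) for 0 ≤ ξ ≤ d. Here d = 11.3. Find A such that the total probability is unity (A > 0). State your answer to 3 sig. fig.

Require ∫ |ψ|² dξ = 1 over the whole domain.
Using sin²θ = (1 − cos 2θ)/2, the integral (without the A² prefactor) comes out to d/2.
Plugging in d = 11.3 yields A = 0.4207.

A ≈ 0.421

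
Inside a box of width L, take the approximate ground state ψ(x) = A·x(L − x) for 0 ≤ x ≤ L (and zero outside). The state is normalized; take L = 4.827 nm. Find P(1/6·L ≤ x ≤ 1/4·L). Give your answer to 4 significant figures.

P ≈ 0.06802

P = ∫_{1/6·L}^{1/4·L} |ψ(x)|² dx.
With A² fixed by ∫|ψ|² = 1, i.e. A² = (L^5/30)^(−1), substitute and integrate.
In terms of u = x/L (A² and the length scale cancel between numerator and denominator), P = [∫_{1/6}^{1/4} u^2·(1 - u)^2 du] / [∫_{0}^{1} u^2·(1 - u)^2 du].
Using ∫ u^2·(1 - u)^2 du = u^3·(6·u^2 - 15·u + 10)/30, the numerator is ≈ 0.00226739 and the denominator is 1/30.
Taking the ratio, P = 0.068022.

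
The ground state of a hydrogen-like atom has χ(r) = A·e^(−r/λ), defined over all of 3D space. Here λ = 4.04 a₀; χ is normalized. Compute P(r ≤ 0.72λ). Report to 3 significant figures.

Integrate the radial probability density 4πr²|χ|² over r ≤ 0.72λ.
A² is fixed by ∫₀^∞ 4πr²|χ|² dr = 1, i.e. A² = (π·λ^3)^(−1).
In terms of u = r/λ (A², 4π and the length scale all cancel between numerator and denominator), P = [∫_{0}^{0.72} u^2·e^(-2·u) du] / [∫_{0}^{∞} u^2·e^(-2·u) du].
Using ∫ u^2·e^(-2·u) du = -(2·u^2 + 2·u + 1)·e^(-2·u)/4, the numerator is 1/4 - 2173·e^(-36/25)/2500 and the denominator is 1/4.
Taking the ratio yields P = 0.1762.

P ≈ 0.176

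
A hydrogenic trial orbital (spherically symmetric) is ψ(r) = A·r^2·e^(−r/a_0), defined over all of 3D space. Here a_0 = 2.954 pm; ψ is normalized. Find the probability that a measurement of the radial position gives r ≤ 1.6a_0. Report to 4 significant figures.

Integrate the radial probability density 4πr²|ψ|² over r ≤ 1.6a_0.
Normalization gives A² = 1/(45·π·a_0^7/2).
Let u = r/a_0; then A², 4π and the length scale all cancel, so P = ∫_{0}^{1.6} u^6·e^(-2·u) du ÷ ∫_{0}^{∞} u^6·e^(-2·u) du.
Using ∫ u^6·e^(-2·u) du = -(4·u^6 + 12·u^5 + 30·u^4 + 60·u^3 + 90·u^2 + 90·u + 45)·e^(-2·u)/8, the numerator is ≈ 0.250982 and the denominator is 45/8.
The region integral divided by the full integral gives P = 0.044619.

P ≈ 0.04462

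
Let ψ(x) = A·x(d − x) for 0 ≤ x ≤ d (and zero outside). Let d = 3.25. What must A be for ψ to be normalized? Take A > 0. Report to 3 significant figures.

A ≈ 0.288

The normalization condition is ∫|ψ|² dx = 1 from 0 to d.
Expanding the polynomial and integrating term by term, carrying out the integral gives A² · d^5/30.
So A² = (d^5/30)^(−1).
With d = 3.25: A² = 0.08274 and A = 0.2876.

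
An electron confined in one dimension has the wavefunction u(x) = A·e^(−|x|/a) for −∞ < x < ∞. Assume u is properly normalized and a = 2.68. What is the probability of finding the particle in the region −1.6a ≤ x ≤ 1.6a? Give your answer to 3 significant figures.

P = ∫_{−1.6a}^{1.6a} |u(x)|² dx.
The normalization integral ∫|u|²dx over the whole domain equals a·A², and A² cancels in the ratio.
By symmetry take twice the x ≥ 0 contribution in numerator and denominator; the 2's cancel. Let t = x/a; then A² and the length scale cancel, so P = ∫_{0}^{1.6} e^(-2·t) dt ÷ ∫_{0}^{∞} e^(-2·t) dt.
An antiderivative of e^(-2·t) is -e^(-2·t)/2; evaluating from 0 to 1.6 gives 1/2 - e^(-16/5)/2, while the full integral is 1/2.
The result is P = 0.9592.

P ≈ 0.959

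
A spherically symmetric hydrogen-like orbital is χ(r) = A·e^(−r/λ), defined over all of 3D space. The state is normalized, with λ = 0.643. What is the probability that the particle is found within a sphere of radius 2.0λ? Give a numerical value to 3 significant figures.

P ≈ 0.762

Integrate the radial probability density 4πr²|χ|² over r ≤ 2.0λ.
The full normalization integral is A²·[π·λ^3] = 1, fixing A².
Substituting u = r/λ, A², 4π and the length scale all cancel in the ratio: P = ∫_{0}^{2.0} u^2·e^(-2·u) du / ∫_{0}^{∞} u^2·e^(-2·u) du.
An antiderivative of u^2·e^(-2·u) is -(2·u^2 + 2·u + 1)·e^(-2·u)/4; evaluating from 0 to 2.0 gives 1/4 - 13·e^(-4)/4, while the full integral is 1/4.
This evaluates to P = 0.7619.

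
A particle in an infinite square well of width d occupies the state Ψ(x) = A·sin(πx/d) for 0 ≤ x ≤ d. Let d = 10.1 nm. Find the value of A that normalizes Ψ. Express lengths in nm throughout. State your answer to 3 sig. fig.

A ≈ 0.445 nm^(-1/2)

Normalization requires ∫|Ψ|² dx = 1, integrated from 0 to d.
The integral (without the A² prefactor) comes out to d/2.
Plugging in d = 10.1 yields A = 0.4450.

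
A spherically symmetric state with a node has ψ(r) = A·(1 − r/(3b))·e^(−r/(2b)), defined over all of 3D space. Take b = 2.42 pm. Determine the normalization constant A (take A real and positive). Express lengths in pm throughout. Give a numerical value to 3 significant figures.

A ≈ 0.0918 pm^(-3/2)

Normalization requires ∫|ψ|² 4πr² dr = 1, integrated from 0 to ∞.
(Spherical symmetry: dV = 4πr² dr.)
∫|ψ|² 4πr² dr = A²·(8·π·b^3/3).
With b = 2.42: A² = 0.008422 and A = 0.09177.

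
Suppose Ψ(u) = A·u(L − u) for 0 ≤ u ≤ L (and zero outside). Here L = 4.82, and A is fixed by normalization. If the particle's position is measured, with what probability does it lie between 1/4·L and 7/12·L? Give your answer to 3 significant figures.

P ≈ 0.550

The probability is P = ∫ |Ψ|² du over [1/4·L, 7/12·L].
Since A² = 1/(L^5/30), this is the region integral divided by the full normalization integral.
In terms of t = u/L (A² and the length scale cancel between numerator and denominator), P = [∫_{1/4}^{7/12} t^2·(1 - t)^2 dt] / [∫_{0}^{1} t^2·(1 - t)^2 dt].
An antiderivative of t^2·(1 - t)^2 is t^3·(6·t^2 - 15·t + 10)/30; evaluating from 1/4 to 7/12 gives ≈ 0.018329, while the full integral is 1/30.
This works out to P = 0.5499.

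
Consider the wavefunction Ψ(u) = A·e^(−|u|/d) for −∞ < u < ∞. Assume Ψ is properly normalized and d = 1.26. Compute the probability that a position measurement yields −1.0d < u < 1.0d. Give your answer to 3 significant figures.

P ≈ 0.865

The probability is P = ∫ |Ψ|² du over [−1.0d, 1.0d].
With A² fixed by ∫|Ψ|² = 1, i.e. A² = (d)^(−1), substitute and integrate.
Both integrals are even about u = 0, so only the u ≥ 0 halves are needed (the factors of 2 cancel). Substituting t = u/d, A² and the length scale cancel in the ratio: P = ∫_{0}^{1.0} e^(-2·t) dt / ∫_{0}^{∞} e^(-2·t) dt.
With ∫ e^(-2·t) dt = -e^(-2·t)/2 + C, the region integral is 1/2 - e^(-2)/2 and the full one is 1/2.
The result is P = 0.8647.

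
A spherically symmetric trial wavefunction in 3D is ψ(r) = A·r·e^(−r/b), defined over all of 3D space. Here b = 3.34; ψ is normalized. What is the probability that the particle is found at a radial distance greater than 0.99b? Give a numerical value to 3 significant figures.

P ≈ 0.949

With dV = 4πr²dr, the probability is ∫|ψ|² dV over r > 0.99b.
The full normalization integral is A²·[3·π·b^5] = 1, fixing A².
In terms of u = r/b (A², 4π and the length scale all cancel between numerator and denominator), P = [∫_{0.99}^{∞} u^4·e^(-2·u) du] / [∫_{0}^{∞} u^4·e^(-2·u) du].
With ∫ u^4·e^(-2·u) du = -(u^4/2 + u^3 + 3·u^2/2 + 3·u/2 + 3/4)·e^(-2·u) + C, the region integral is ≈ 0.71185 and the full one is 3/4.
Taking the ratio yields P = 0.9491.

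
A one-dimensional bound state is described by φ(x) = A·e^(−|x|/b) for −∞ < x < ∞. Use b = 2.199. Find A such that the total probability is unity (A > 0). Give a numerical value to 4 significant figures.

A ≈ 0.6744

Require ∫ |φ|² dx = 1 over the whole domain.
Using ∫₀^∞ xⁿ e^(−αx) dx = n!/αⁿ⁺¹, carrying out the integral gives A² · b.
So A² = (b)^(−1).
With b = 2.199: A² = 0.45475 and A = 0.67435.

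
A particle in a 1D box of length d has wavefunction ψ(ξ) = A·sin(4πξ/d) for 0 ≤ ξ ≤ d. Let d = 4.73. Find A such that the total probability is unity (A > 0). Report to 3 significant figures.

A ≈ 0.650

Normalization requires ∫|ψ|² dξ = 1, integrated from 0 to d.
The integral (without the A² prefactor) comes out to d/2.
With d = 4.73: A² = 0.4228 and A = 0.6503.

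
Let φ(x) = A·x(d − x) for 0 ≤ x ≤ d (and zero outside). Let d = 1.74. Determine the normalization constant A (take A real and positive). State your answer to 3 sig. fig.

Require ∫ |φ|² dx = 1 over the whole domain.
Expanding the polynomial and integrating term by term, carrying out the integral gives A² · d^5/30.
Setting this equal to 1 gives A² = 1/(d^5/30).
Substituting d = 1.74 gives A² = 1.881, so A = 1.371.

A ≈ 1.37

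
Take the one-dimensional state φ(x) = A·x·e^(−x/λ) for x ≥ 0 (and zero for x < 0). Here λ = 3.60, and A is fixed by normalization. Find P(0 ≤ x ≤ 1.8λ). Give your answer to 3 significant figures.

|φ|² is the probability density, so P = ∫_{0}^{1.8λ} |φ|² dx.
Since A² = 1/(λ^3/4), this is the region integral divided by the full normalization integral.
Substituting u = x/λ, A² and the length scale cancel in the ratio: P = ∫_{0}^{1.8} u^2·e^(-2·u) du / ∫_{0}^{∞} u^2·e^(-2·u) du.
An antiderivative of u^2·e^(-2·u) is -(2·u^2 + 2·u + 1)·e^(-2·u)/4; evaluating from 0 to 1.8 gives 1/4 - 277·e^(-18/5)/100, while the full integral is 1/4.
The result is P = 0.6973.

P ≈ 0.697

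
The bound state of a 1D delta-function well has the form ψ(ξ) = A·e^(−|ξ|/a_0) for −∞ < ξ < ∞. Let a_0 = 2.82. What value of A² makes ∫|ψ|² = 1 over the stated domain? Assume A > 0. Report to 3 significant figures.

The normalization condition is ∫|ψ|² dξ = 1 from −∞ to ∞.
∫|ψ|² dξ = A²·(a_0).
Hence A² = 1/[a_0].
With a_0 = 2.82: A² = 0.3546 and A = 0.5955.

A^2 ≈ 0.355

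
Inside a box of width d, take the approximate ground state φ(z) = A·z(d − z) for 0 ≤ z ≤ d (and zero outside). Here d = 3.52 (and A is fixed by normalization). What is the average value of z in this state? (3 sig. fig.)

⟨z⟩ ≈ 1.76

⟨z⟩ = ∫ z |φ|² dz over the full domain.
Expanding the polynomial and integrating term by term, evaluating both integrals, ⟨z⟩ = d/2.
Putting d = 3.52 gives 1.760.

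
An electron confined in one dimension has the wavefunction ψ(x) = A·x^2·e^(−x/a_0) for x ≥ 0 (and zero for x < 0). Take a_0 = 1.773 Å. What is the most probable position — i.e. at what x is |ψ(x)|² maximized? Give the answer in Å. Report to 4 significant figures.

x ≈ 3.546 Å

Differentiate |ψ(x)|² with respect to x and set to zero.
This gives x = 2·a_0.
With a_0 = 1.773, the most probable position is 3.5460 Å.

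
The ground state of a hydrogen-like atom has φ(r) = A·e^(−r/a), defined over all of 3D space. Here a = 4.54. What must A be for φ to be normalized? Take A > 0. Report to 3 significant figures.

Normalization requires ∫|φ|² 4πr² dr = 1, integrated from 0 to ∞.
Recall ∫₀^∞ r^m e^(−r/β) dr = m!·β^(m+1), ∫|φ|² 4πr² dr = A²·(π·a^3).
Hence A² = 1/[π·a^3].
Substituting a = 4.54 gives A² = 0.003402, so A = 0.05832.

A ≈ 0.0583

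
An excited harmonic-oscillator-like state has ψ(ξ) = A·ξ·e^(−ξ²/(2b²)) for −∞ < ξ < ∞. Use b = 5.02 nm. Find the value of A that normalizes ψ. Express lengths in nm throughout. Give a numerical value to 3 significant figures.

We need A² ∫|f|² dξ = 1, taking the integral from −∞ to ∞.
Using the Gaussian integral ∫_{−∞}^{∞} e^(−αξ²) dξ = √(π/α), the integral (without the A² prefactor) comes out to √(π)·b^3/2.
So A² = (√(π)·b^3/2)^(−1).
With b = 5.02: A² = 0.008920 and A = 0.09444.

A ≈ 0.0944 nm^(-3/2)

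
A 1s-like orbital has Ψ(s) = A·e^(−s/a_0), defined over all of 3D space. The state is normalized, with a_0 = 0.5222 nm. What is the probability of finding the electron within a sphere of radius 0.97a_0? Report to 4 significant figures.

P ≈ 0.3071

With dV = 4πs²ds, the probability is ∫|Ψ|² dV over s ≤ 0.97a_0.
Normalization gives A² = 1/(π·a_0^3).
In terms of u = s/a_0 (A², 4π and the length scale all cancel between numerator and denominator), P = [∫_{0}^{0.97} u^2·e^(-2·u) du] / [∫_{0}^{∞} u^2·e^(-2·u) du].
With ∫ u^2·e^(-2·u) du = -(2·u^2 + 2·u + 1)·e^(-2·u)/4 + C, the region integral is ≈ 0.0767721 and the full one is 1/4.
The region integral divided by the full integral gives P = 0.30709.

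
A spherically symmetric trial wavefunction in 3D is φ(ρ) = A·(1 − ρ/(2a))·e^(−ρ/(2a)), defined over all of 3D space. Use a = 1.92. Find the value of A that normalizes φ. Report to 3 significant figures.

A ≈ 0.0750

We need A² ∫|f|² 4πρ² dρ = 1, taking the integral from 0 to ∞.
In 3D with spherical symmetry the volume element is 4πρ² dρ.
With φ = A·(1 − ρ/(2a))·e^(−ρ/(2a)), the integral evaluates to A²·[8·π·a^3].
Hence A² = 1/[8·π·a^3].
Substituting a = 1.92 gives A² = 0.005622, so A = 0.07498.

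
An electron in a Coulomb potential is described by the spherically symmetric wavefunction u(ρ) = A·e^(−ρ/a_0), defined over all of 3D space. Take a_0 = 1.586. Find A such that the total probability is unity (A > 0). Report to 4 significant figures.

The normalization condition is ∫|u|² 4πρ² dρ = 1 from 0 to ∞.
The angular integral contributes 4π, leaving ∫₀^∞ ρ²|u|² dρ.
Recall ∫₀^∞ ρ^m e^(−ρ/β) dρ = m!·β^(m+1), ∫|u|² 4πρ² dρ = A²·(π·a_0^3).
So A² = (π·a_0^3)^(−1).
With a_0 = 1.586: A² = 0.079789 and A = 0.28247.

A ≈ 0.2825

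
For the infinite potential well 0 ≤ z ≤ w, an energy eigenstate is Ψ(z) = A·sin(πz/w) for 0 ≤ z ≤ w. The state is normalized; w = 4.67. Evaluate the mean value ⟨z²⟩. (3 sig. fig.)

⟨z^2⟩ ≈ 6.16

By definition ⟨z²⟩ = ∫ z^2 |Ψ(z)|² dz.
With ∫₀^w sin²(nπz/w) dz = w/2, the ratio of the moment integral to the normalization integral gives ⟨z²⟩ = -w^2/(2·π^2) + w^2/3.
With w = 4.67, ⟨z^2⟩ = 6.165.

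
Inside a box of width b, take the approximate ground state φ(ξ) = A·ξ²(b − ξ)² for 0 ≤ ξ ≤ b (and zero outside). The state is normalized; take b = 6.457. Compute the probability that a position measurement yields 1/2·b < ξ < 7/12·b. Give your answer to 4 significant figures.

P ≈ 0.1977

P = ∫_{1/2·b}^{7/12·b} |φ(ξ)|² dξ.
With A² fixed by ∫|φ|² = 1, i.e. A² = (b^9/630)^(−1), substitute and integrate.
In terms of u = ξ/b (A² and the length scale cancel between numerator and denominator), P = [∫_{1/2}^{7/12} u^4·(1 - u)^4 du] / [∫_{0}^{1} u^4·(1 - u)^4 du].
With ∫ u^4·(1 - u)^4 du = u^5·(70·u^4 - 315·u^3 + 540·u^2 - 420·u + 126)/630 + C, the region integral is ≈ 0.000313762 and the full one is 1/630.
Taking the ratio, P = 0.19767.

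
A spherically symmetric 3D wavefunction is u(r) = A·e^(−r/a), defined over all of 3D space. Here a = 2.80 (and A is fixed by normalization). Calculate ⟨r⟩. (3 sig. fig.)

The expectation value is the |u|²-weighted average of r: ∫ r|u|² 4πr² dr.
The ratio of the moment integral to the normalization integral gives ⟨r⟩ = 3·a/2.
With a = 2.80, ⟨r⟩ = 4.200.

⟨r⟩ ≈ 4.20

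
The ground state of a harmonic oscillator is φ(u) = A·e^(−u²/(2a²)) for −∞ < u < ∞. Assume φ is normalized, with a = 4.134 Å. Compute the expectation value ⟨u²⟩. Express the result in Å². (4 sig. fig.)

By definition ⟨u²⟩ = ∫ u^2 |φ(u)|² du.
With ∫_{−∞}^{∞} u^(2m) e^(−αu²) du = (2m−1)!!·√π / (2^m α^(m+1/2)), evaluating both integrals, ⟨u²⟩ = a^2/2.
Putting a = 4.134 gives 8.5450.

⟨u^2⟩ ≈ 8.545 Å^2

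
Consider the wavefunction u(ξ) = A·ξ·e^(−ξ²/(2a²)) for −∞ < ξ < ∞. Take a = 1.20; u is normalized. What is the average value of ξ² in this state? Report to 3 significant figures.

⟨ξ^2⟩ ≈ 2.16

⟨ξ²⟩ = ∫ ξ^2 |u|² dξ over the full domain.
The ratio of the moment integral to the normalization integral gives ⟨ξ²⟩ = 3·a^2/2.
Putting a = 1.20 gives 2.160.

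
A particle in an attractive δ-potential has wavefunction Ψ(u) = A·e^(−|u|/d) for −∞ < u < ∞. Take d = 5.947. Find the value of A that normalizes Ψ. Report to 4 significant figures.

The normalization condition is ∫|Ψ|² du = 1 from −∞ to ∞.
Carrying out the integral gives A² · d.
Setting this equal to 1 gives A² = 1/(d).
Substituting d = 5.947 gives A² = 0.16815, so A = 0.41006.

A ≈ 0.4101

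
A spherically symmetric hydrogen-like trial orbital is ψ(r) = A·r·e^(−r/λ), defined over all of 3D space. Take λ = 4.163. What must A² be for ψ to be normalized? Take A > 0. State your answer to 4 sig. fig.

We need A² ∫|f|² 4πr² dr = 1, taking the integral from 0 to ∞.
(Spherical symmetry: dV = 4πr² dr.)
Using ∫₀^∞ rⁿ e^(−αr) dr = n!/αⁿ⁺¹, ∫|ψ|² 4πr² dr = A²·(3·π·λ^5).
So A² = (3·π·λ^5)^(−1).
With λ = 4.163: A² = 0.000084859 and A = 0.0092119.

A^2 ≈ 0.00008486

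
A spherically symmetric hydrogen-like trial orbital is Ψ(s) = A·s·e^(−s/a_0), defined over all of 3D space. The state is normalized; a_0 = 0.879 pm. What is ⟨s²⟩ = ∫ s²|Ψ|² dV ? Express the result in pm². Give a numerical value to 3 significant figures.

By definition ⟨s²⟩ = ∫ s^2 |Ψ(s)|² 4πs² ds.
With ∫₀^∞ s^6 e^(−αs) ds = 6!/α^7, evaluating both integrals, ⟨s²⟩ = 15·a_0^2/2.
Putting a_0 = 0.879 gives 5.795.

⟨s^2⟩ ≈ 5.79 pm^2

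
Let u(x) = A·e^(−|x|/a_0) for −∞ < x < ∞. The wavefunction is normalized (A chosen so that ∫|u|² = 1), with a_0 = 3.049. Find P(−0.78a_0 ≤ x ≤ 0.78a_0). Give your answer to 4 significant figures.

P = ∫_{−0.78a_0}^{0.78a_0} |u(x)|² dx.
The normalization integral ∫|u|²dx over the whole domain equals a_0·A², and A² cancels in the ratio.
Both integrals are even about x = 0, so only the x ≥ 0 halves are needed (the factors of 2 cancel). Let t = x/a_0; then A² and the length scale cancel, so P = ∫_{0}^{0.78} e^(-2·t) dt ÷ ∫_{0}^{∞} e^(-2·t) dt.
An antiderivative of e^(-2·t) is -e^(-2·t)/2; evaluating from 0 to 0.78 gives 1/2 - e^(-39/25)/2, while the full integral is 1/2.
Evaluating gives P = 0.78986.

P ≈ 0.7899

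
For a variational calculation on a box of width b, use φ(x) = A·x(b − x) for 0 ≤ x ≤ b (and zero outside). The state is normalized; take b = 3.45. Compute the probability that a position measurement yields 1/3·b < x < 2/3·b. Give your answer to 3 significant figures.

The probability is P = ∫ |φ|² dx over [1/3·b, 2/3·b].
With A² fixed by ∫|φ|² = 1, i.e. A² = (b^5/30)^(−1), substitute and integrate.
Let u = x/b; then A² and the length scale cancel, so P = ∫_{1/3}^{2/3} u^2·(1 - u)^2 du ÷ ∫_{0}^{1} u^2·(1 - u)^2 du.
With ∫ u^2·(1 - u)^2 du = u^3·(6·u^2 - 15·u + 10)/30 + C, the region integral is 47/2430 and the full one is 1/30.
This works out to P = 47/81.

P ≈ 0.580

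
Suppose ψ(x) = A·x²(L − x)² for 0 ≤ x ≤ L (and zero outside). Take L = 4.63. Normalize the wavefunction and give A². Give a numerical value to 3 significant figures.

A^2 ≈ 0.000644

Require ∫ |ψ|² dx = 1 over the whole domain.
Carrying out the integral gives A² · L^9/630.
Setting this equal to 1 gives A² = 1/(L^9/630).
Substituting L = 4.63 gives A² = 0.0006443, so A = 0.02538.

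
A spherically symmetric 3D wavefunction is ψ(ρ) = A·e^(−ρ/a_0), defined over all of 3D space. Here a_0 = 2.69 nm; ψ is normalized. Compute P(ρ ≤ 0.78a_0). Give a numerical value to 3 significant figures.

P ≈ 0.206

P = ∫ |ψ|² 4πρ² dρ over ρ ≤ 0.78a_0.
The full normalization integral is A²·[π·a_0^3] = 1, fixing A².
Substituting u = ρ/a_0, A², 4π and the length scale all cancel in the ratio: P = ∫_{0}^{0.78} u^2·e^(-2·u) du / ∫_{0}^{∞} u^2·e^(-2·u) du.
Using ∫ u^2·e^(-2·u) du = -(2·u^2 + 2·u + 1)·e^(-2·u)/4, the numerator is 1/4 - 4721·e^(-39/25)/5000 and the denominator is 1/4.
This evaluates to P = 0.2064.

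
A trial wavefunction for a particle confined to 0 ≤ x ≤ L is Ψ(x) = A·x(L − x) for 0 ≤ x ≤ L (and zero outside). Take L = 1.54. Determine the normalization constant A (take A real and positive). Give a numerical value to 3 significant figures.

Normalization requires ∫|Ψ|² dx = 1, integrated from 0 to L.
∫|Ψ|² dx = A²·(L^5/30).
Setting this equal to 1 gives A² = 1/(L^5/30).
Plugging in L = 1.54 yields A = 1.861.

A ≈ 1.86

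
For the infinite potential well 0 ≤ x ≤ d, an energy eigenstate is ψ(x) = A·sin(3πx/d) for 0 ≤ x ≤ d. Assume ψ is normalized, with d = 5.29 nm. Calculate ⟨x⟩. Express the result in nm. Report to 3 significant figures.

⟨x⟩ ≈ 2.65 nm

The expectation value is the |ψ|²-weighted average of x: ∫ x|ψ|² dx.
The ratio of the moment integral to the normalization integral gives ⟨x⟩ = d/2.
Putting d = 5.29 gives 2.645.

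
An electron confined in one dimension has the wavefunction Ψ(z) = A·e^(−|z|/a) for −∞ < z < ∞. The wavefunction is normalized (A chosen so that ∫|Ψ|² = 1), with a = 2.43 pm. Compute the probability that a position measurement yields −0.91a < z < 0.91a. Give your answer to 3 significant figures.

The probability is P = ∫ |Ψ|² dz over [−0.91a, 0.91a].
The normalization integral ∫|Ψ|²dz over the whole domain equals a·A², and A² cancels in the ratio.
By symmetry take twice the z ≥ 0 contribution in numerator and denominator; the 2's cancel. Let u = z/a; then A² and the length scale cancel, so P = ∫_{0}^{0.91} e^(-2·u) du ÷ ∫_{0}^{∞} e^(-2·u) du.
Using ∫ e^(-2·u) du = -e^(-2·u)/2, the numerator is 1/2 - e^(-91/50)/2 and the denominator is 1/2.
Taking the ratio, P = 0.8380.

P ≈ 0.838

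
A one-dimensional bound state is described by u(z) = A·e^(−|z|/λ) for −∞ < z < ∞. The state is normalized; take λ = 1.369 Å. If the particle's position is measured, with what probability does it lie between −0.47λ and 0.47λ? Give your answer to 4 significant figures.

|u|² is the probability density, so P = ∫_{−0.47λ}^{0.47λ} |u|² dz.
Since A² = 1/(λ), this is the region integral divided by the full normalization integral.
By symmetry take twice the z ≥ 0 contribution in numerator and denominator; the 2's cancel. Let t = z/λ; then A² and the length scale cancel, so P = ∫_{0}^{0.47} e^(-2·t) dt ÷ ∫_{0}^{∞} e^(-2·t) dt.
An antiderivative of e^(-2·t) is -e^(-2·t)/2; evaluating from 0 to 0.47 gives 1/2 - e^(-47/50)/2, while the full integral is 1/2.
This works out to P = 0.60937.

P ≈ 0.6094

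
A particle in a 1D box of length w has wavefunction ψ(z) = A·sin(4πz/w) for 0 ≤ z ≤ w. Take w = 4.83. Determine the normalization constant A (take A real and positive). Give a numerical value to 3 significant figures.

A ≈ 0.643

Require ∫ |ψ|² dz = 1 over the whole domain.
With ∫₀^w sin²(nπz/w) dz = w/2, with ψ = A·sin(4πz/w), the integral evaluates to A²·[w/2].
Hence A² = 1/[w/2].
Plugging in w = 4.83 yields A = 0.6435.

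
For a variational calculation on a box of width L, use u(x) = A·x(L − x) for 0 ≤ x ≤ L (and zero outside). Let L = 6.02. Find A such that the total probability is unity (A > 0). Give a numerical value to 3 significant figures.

A ≈ 0.0616

Normalization requires ∫|u|² dx = 1, integrated from 0 to L.
Expanding the polynomial and integrating term by term, with u = A·x(L − x), the integral evaluates to A²·[L^5/30].
Plugging in L = 6.02 yields A = 0.06160.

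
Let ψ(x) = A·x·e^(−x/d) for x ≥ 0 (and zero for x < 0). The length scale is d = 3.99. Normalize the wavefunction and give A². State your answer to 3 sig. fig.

A^2 ≈ 0.0630

Require ∫ |ψ|² dx = 1 over the whole domain.
With ∫₀^∞ x^2 e^(−αx) dx = 2!/α^3, ∫|ψ|² dx = A²·(d^3/4).
Plugging in d = 3.99 yields A = 0.2509.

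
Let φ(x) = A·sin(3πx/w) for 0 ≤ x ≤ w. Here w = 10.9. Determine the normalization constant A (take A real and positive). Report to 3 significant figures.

A ≈ 0.428

Normalization requires ∫|φ|² dx = 1, integrated from 0 to w.
With ∫₀^w sin²(nπx/w) dx = w/2, the integral (without the A² prefactor) comes out to w/2.
With w = 10.9: A² = 0.1835 and A = 0.4284.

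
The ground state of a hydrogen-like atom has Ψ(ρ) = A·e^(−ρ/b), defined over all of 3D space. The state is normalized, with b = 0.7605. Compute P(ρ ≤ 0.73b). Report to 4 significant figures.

Integrate the radial probability density 4πρ²|Ψ|² over ρ ≤ 0.73b.
The full normalization integral is A²·[π·b^3] = 1, fixing A².
Substituting u = ρ/b, A², 4π and the length scale all cancel in the ratio: P = ∫_{0}^{0.73} u^2·e^(-2·u) du / ∫_{0}^{∞} u^2·e^(-2·u) du.
Using ∫ u^2·e^(-2·u) du = -(2·u^2 + 2·u + 1)·e^(-2·u)/4, the numerator is ≈ 0.0452953 and the denominator is 1/4.
This evaluates to P = 0.18118.

P ≈ 0.1812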